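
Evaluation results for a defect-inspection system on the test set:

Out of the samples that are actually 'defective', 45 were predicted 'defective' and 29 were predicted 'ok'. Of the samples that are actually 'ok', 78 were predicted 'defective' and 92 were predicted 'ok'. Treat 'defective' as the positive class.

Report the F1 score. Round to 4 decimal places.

0.4569

Precision = TP/(TP+FP) = 45/123 = 0.3659
Recall = TP/(TP+FN) = 45/74 = 0.6081
F1 = 2·TP/(2·TP+FP+FN) = 90/197 = 0.4569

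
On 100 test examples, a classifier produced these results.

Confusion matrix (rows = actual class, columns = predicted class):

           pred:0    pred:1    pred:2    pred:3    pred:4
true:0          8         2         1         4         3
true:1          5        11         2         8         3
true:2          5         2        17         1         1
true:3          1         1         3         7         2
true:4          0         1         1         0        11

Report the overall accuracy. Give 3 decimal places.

Accuracy = trace / total = (8+11+17+7+11=54) / 100 = 54/100 = 0.540

0.540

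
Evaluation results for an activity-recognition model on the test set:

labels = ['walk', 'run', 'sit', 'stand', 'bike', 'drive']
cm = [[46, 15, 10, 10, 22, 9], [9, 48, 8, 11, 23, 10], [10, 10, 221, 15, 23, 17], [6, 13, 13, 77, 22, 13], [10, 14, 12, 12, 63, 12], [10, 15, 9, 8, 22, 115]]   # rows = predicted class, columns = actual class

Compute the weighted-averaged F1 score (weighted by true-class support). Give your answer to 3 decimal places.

0.586

Per-class F1 score (2·TP/(2·TP+FP+FN)):
  walk: TP=46, FP=15+10+10+22+9=66, FN=9+10+6+10+10=45 → 92/203 = 0.4532
  run: TP=48, FP=9+8+11+23+10=61, FN=15+10+13+14+15=67 → 96/224 = 0.4286
  sit: TP=221, FP=10+10+15+23+17=75, FN=10+8+13+12+9=52 → 442/569 = 0.7768
  stand: TP=77, FP=6+13+13+22+13=67, FN=10+11+15+12+8=56 → 154/277 = 0.5560
  bike: TP=63, FP=10+14+12+12+12=60, FN=22+23+23+22+22=112 → 126/298 = 0.4228
  drive: TP=115, FP=10+15+9+8+22=64, FN=9+10+17+13+12=61 → 230/355 = 0.6479
Weighted-F1 score = Σ (supportᵢ/N)·F1 scoreᵢ with N=963: (91/963)·0.4532 + (115/963)·0.4286 + (273/963)·0.7768 + (133/963)·0.5560 + (175/963)·0.4228 + (176/963)·0.6479 = 0.586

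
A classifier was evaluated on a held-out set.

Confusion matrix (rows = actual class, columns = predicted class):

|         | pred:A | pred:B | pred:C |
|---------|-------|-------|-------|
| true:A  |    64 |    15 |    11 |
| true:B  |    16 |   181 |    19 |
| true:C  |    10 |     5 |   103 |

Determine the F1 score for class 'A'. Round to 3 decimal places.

0.711

Take TP from the diagonal, FP from the rest of the 'A' prediction marginal, FN from the rest of the 'A' actual marginal.
F1 score = 2·TP/(2·TP+FP+FN).
A: TP=64, FP=16+10=26, FN=15+11=26 → 128/180 = 0.7111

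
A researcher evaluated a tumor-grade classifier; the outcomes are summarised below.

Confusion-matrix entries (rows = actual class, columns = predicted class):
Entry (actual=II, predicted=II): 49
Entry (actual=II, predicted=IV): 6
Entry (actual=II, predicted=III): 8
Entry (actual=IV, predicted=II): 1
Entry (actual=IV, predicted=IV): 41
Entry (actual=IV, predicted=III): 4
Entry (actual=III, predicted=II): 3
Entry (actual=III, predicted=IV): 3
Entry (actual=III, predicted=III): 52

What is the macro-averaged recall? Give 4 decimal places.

0.8552

Per-class recall (TP/(TP+FN)):
  II: TP=49, FN=6+8=14 → 49/63 = 0.77778
  IV: TP=41, FN=1+4=5 → 41/46 = 0.89130
  III: TP=52, FN=3+3=6 → 52/58 = 0.89655
Macro-recall = mean = (0.77778 + 0.89130 + 0.89655) / 3 = 0.8552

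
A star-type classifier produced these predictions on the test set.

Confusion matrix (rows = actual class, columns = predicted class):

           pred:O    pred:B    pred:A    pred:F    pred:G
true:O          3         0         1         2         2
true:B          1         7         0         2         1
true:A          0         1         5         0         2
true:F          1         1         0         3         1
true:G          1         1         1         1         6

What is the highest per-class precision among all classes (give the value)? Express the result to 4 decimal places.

Per-class precision (TP/(TP+FP)):
  O: TP=3, FP=1+0+1+1=3 → 3/6 = 0.50000
  B: TP=7, FP=0+1+1+1=3 → 7/10 = 0.70000
  A: TP=5, FP=1+0+0+1=2 → 5/7 = 0.71429
  F: TP=3, FP=2+2+0+1=5 → 3/8 = 0.37500
  G: TP=6, FP=2+1+2+1=6 → 6/12 = 0.50000
Highest is class 'A' with precision = 0.7143.

0.7143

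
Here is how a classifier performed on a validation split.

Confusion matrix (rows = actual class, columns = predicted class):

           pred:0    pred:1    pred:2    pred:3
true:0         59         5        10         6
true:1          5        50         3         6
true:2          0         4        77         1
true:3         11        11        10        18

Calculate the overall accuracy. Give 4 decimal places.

Accuracy = trace / total = (59+50+77+18=204) / 276 = 204/276 = 0.7391

0.7391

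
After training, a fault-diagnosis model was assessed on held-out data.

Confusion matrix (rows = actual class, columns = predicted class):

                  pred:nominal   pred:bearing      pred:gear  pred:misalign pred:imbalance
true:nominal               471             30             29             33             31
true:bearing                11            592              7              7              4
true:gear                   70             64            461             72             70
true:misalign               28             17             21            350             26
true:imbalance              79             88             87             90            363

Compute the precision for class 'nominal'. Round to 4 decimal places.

Treat 'nominal' as positive and all other classes as negative.
precision = TP/(TP+FP).
nominal: TP=471, FP=11+70+28+79=188 → 471/659 = 0.71472

0.7147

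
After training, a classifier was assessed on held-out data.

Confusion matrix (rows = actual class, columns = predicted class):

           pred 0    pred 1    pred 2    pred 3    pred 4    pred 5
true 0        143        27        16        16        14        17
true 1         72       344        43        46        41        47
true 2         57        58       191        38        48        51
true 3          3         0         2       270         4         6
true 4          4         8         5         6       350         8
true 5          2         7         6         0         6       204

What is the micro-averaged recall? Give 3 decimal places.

0.695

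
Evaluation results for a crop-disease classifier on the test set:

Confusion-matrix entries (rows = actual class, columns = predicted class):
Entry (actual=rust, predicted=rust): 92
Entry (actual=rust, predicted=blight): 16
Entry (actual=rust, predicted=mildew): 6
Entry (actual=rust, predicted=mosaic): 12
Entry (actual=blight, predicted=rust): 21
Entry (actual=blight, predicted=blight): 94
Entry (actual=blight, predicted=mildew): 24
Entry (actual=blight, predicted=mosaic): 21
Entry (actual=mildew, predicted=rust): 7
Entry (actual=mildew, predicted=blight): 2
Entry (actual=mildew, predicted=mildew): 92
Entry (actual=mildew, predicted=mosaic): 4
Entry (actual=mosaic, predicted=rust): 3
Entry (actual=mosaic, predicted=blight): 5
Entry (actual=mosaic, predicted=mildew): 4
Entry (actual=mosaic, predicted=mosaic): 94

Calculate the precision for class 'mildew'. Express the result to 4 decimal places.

0.7302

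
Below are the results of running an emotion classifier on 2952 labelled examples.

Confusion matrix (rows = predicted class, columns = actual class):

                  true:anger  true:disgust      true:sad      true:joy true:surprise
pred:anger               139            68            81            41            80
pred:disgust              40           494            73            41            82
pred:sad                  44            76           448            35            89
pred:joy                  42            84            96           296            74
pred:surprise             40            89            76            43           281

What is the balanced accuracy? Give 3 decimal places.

0.551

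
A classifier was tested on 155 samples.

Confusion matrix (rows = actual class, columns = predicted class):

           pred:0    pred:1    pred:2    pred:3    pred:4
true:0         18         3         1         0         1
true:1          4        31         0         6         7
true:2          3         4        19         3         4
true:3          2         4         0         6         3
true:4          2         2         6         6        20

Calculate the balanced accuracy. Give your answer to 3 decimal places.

0.592

Balanced accuracy = mean of per-class recall.
  0: recall = 18/23 = 0.7826
  1: recall = 31/48 = 0.6458
  2: recall = 19/33 = 0.5758
  3: recall = 6/15 = 0.4000
  4: recall = 20/36 = 0.5556
Mean = (0.7826 + 0.6458 + 0.5758 + 0.4000 + 0.5556) / 5 = 0.592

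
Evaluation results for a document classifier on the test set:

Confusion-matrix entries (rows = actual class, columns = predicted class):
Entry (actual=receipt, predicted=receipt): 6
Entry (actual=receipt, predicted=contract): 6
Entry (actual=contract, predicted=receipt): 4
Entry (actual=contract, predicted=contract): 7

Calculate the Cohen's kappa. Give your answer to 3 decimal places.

0.135

Observed agreement pₒ = trace/N = 13/23 = 0.5652
Expected agreement pₑ = Σ (rowᵢ·colᵢ)/N² = (12·10 + 11·13)/23² = 0.4972
κ = (pₒ − pₑ)/(1 − pₑ) = (0.5652 − 0.4972)/(1 − 0.4972) = 0.135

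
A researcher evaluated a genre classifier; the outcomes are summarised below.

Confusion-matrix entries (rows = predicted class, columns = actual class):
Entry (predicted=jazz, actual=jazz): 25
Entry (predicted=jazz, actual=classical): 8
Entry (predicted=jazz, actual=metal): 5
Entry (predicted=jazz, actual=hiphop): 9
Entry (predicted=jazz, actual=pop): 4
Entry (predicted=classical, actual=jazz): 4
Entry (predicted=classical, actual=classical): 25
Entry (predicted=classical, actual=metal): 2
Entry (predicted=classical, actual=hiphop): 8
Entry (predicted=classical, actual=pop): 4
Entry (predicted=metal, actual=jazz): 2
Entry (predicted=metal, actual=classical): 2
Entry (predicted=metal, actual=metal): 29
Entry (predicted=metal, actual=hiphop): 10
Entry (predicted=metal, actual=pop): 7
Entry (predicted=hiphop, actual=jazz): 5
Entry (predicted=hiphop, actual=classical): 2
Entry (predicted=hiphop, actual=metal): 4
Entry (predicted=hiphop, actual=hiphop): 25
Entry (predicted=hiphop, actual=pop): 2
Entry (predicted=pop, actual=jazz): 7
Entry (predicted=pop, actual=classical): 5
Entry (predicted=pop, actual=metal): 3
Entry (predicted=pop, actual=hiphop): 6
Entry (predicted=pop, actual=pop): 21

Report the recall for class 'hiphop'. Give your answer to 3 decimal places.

0.431

recall = TP/(TP+FN).
hiphop: TP=25, FN=9+8+10+6=33 → 25/58 = 0.4310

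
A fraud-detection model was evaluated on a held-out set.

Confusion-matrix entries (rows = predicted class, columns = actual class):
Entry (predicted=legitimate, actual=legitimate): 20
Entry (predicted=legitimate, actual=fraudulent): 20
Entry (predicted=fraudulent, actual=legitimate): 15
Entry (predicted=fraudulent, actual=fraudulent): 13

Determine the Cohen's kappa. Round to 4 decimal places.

-0.0348

Observed agreement pₒ = trace/N = 33/68 = 0.48529
Expected agreement pₑ = Σ (rowᵢ·colᵢ)/N² = (35·40 + 33·28)/68² = 0.50260
κ = (pₒ − pₑ)/(1 − pₑ) = (0.48529 − 0.50260)/(1 − 0.50260) = -0.0348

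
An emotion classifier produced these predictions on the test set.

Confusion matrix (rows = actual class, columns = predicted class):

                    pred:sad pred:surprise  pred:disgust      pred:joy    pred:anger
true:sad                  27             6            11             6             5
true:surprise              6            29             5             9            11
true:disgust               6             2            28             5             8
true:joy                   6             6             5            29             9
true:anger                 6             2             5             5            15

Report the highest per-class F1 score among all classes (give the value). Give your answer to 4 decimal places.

Per-class F1 score (2·TP/(2·TP+FP+FN)):
  sad: TP=27, FP=6+6+6+6=24, FN=6+11+6+5=28 → 54/106 = 0.50943
  surprise: TP=29, FP=6+2+6+2=16, FN=6+5+9+11=31 → 58/105 = 0.55238
  disgust: TP=28, FP=11+5+5+5=26, FN=6+2+5+8=21 → 56/103 = 0.54369
  joy: TP=29, FP=6+9+5+5=25, FN=6+6+5+9=26 → 58/109 = 0.53211
  anger: TP=15, FP=5+11+8+9=33, FN=6+2+5+5=18 → 30/81 = 0.37037
Highest is class 'surprise' with F1 score = 0.5524.

0.5524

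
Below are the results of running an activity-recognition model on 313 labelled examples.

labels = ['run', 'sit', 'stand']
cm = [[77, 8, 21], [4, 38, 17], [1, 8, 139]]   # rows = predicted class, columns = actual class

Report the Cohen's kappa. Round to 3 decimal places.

0.692

Observed agreement pₒ = trace/N = 254/313 = 0.8115
Expected agreement pₑ = Σ (rowᵢ·colᵢ)/N² = (82·106 + 54·59 + 177·148)/313² = 0.3886
κ = (pₒ − pₑ)/(1 − pₑ) = (0.8115 − 0.3886)/(1 − 0.3886) = 0.692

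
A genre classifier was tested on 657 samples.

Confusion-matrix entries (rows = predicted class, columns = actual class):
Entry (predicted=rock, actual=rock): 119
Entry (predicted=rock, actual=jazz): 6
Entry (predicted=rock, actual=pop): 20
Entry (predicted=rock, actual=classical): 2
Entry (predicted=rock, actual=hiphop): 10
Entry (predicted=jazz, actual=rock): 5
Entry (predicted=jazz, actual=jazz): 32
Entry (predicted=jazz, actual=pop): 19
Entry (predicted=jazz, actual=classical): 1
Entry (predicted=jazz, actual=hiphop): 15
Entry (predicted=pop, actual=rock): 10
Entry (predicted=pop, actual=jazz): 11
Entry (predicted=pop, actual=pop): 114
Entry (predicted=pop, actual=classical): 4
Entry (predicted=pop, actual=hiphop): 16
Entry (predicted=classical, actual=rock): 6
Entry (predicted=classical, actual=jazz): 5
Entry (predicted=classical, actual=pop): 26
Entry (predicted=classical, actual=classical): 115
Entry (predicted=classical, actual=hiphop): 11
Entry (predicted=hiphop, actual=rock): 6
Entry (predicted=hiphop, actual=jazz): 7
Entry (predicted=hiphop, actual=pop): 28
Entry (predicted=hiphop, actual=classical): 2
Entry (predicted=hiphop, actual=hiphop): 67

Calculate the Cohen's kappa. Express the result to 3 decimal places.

Observed agreement pₒ = trace/N = 447/657 = 0.6804
Expected agreement pₑ = Σ (rowᵢ·colᵢ)/N² = (146·157 + 61·72 + 207·155 + 124·163 + 119·110)/657² = 0.2148
κ = (pₒ − pₑ)/(1 − pₑ) = (0.6804 − 0.2148)/(1 − 0.2148) = 0.593

0.593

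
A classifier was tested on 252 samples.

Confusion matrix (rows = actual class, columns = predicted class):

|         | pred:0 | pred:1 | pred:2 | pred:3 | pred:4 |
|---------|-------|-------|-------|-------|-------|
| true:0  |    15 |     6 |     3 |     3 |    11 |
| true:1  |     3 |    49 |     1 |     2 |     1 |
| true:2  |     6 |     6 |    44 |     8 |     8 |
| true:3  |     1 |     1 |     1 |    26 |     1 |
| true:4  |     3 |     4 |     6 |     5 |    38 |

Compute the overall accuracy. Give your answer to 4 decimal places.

Accuracy = trace / total = (15+49+44+26+38=172) / 252 = 172/252 = 0.6825

0.6825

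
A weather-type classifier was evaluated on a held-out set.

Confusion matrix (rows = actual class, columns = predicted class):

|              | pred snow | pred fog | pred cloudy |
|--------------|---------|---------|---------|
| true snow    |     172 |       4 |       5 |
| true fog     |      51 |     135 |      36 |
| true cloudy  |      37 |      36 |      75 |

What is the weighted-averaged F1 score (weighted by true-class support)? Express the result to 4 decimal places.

0.6829

Per-class F1 score (2·TP/(2·TP+FP+FN)):
  snow: TP=172, FP=51+37=88, FN=4+5=9 → 344/441 = 0.78005
  fog: TP=135, FP=4+36=40, FN=51+36=87 → 270/397 = 0.68010
  cloudy: TP=75, FP=5+36=41, FN=37+36=73 → 150/264 = 0.56818
Weighted-F1 score = Σ (supportᵢ/N)·F1 scoreᵢ with N=551: (181/551)·0.78005 + (222/551)·0.68010 + (148/551)·0.56818 = 0.6829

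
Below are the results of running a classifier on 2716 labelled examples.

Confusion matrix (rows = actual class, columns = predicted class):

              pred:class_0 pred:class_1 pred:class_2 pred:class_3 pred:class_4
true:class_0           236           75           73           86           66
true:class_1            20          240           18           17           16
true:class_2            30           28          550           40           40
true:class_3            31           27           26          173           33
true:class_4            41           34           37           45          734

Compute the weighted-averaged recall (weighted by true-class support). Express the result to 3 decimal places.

Per-class recall (TP/(TP+FN)):
  class_0: TP=236, FN=75+73+86+66=300 → 236/536 = 0.4403
  class_1: TP=240, FN=20+18+17+16=71 → 240/311 = 0.7717
  class_2: TP=550, FN=30+28+40+40=138 → 550/688 = 0.7994
  class_3: TP=173, FN=31+27+26+33=117 → 173/290 = 0.5966
  class_4: TP=734, FN=41+34+37+45=157 → 734/891 = 0.8238
Weighted-recall = Σ (supportᵢ/N)·recallᵢ with N=2716: (536/2716)·0.4403 + (311/2716)·0.7717 + (688/2716)·0.7994 + (290/2716)·0.5966 + (891/2716)·0.8238 = 0.712

0.712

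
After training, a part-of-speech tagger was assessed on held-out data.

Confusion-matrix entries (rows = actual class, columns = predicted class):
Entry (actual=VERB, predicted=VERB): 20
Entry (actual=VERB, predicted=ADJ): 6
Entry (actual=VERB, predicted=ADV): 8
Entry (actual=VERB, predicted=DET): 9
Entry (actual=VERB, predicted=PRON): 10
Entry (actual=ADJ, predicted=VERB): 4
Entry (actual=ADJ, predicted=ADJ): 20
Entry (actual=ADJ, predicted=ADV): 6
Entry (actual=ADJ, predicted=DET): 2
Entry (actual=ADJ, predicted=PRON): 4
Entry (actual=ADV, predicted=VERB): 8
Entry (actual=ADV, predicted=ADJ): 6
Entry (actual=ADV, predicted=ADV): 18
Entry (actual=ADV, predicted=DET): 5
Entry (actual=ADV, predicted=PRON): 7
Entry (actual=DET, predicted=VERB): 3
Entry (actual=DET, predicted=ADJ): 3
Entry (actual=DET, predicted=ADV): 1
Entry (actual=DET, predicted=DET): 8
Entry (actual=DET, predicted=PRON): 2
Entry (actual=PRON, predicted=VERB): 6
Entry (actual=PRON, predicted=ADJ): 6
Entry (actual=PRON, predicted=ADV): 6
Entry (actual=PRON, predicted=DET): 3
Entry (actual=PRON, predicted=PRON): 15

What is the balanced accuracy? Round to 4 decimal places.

Balanced accuracy = mean of per-class recall.
  VERB: recall = 20/53 = 0.37736
  ADJ: recall = 20/36 = 0.55556
  ADV: recall = 18/44 = 0.40909
  DET: recall = 8/17 = 0.47059
  PRON: recall = 15/36 = 0.41667
Mean = (0.37736 + 0.55556 + 0.40909 + 0.47059 + 0.41667) / 5 = 0.4459

0.4459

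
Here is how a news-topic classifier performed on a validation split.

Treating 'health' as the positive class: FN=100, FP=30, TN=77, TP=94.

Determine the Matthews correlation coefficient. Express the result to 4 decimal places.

0.1986

MCC = (TP·TN − FP·FN) / √((TP+FP)(TP+FN)(TN+FP)(TN+FN))
Numerator = 94·77 − 30·100 = 4238
Denominator = √(124·194·107·177) = √455596584 = 21344.7086
MCC = 4238 / 21344.7086 = 0.1986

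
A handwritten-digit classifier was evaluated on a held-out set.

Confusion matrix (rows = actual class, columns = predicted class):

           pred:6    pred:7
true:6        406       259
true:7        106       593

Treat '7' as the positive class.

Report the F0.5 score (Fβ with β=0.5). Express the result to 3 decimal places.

0.722

Fβ = (1+β²)·TP / ((1+β²)·TP + β²·FN + FP), with β²=1/4
= 1.25·593 / (1.25·593 + 0.25·106 + 259) = 0.722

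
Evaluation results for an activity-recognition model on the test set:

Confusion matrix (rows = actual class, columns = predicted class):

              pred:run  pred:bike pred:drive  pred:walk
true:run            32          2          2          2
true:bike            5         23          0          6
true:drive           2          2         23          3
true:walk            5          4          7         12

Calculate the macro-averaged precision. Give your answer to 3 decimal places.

Per-class precision (TP/(TP+FP)):
  run: TP=32, FP=5+2+5=12 → 32/44 = 0.7273
  bike: TP=23, FP=2+2+4=8 → 23/31 = 0.7419
  drive: TP=23, FP=2+0+7=9 → 23/32 = 0.7188
  walk: TP=12, FP=2+6+3=11 → 12/23 = 0.5217
Macro-precision = mean = (0.7273 + 0.7419 + 0.7188 + 0.5217) / 4 = 0.677

0.677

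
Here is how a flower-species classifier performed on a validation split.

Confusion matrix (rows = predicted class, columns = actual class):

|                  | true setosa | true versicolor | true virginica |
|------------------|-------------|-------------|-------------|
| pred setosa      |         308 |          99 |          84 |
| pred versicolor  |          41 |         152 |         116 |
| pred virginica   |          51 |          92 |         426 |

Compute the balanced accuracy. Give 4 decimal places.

Balanced accuracy = mean of per-class recall.
  setosa: recall = 308/400 = 0.77000
  versicolor: recall = 152/343 = 0.44315
  virginica: recall = 426/626 = 0.68051
Mean = (0.77000 + 0.44315 + 0.68051) / 3 = 0.6312

0.6312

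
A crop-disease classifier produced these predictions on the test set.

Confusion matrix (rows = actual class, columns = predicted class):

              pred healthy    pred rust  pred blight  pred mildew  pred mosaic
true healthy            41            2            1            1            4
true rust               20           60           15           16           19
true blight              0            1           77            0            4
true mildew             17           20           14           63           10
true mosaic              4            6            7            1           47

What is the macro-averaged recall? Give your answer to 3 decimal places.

0.694

Per-class recall (TP/(TP+FN)):
  healthy: TP=41, FN=2+1+1+4=8 → 41/49 = 0.8367
  rust: TP=60, FN=20+15+16+19=70 → 60/130 = 0.4615
  blight: TP=77, FN=0+1+0+4=5 → 77/82 = 0.9390
  mildew: TP=63, FN=17+20+14+10=61 → 63/124 = 0.5081
  mosaic: TP=47, FN=4+6+7+1=18 → 47/65 = 0.7231
Macro-recall = mean = (0.8367 + 0.4615 + 0.9390 + 0.5081 + 0.7231) / 5 = 0.694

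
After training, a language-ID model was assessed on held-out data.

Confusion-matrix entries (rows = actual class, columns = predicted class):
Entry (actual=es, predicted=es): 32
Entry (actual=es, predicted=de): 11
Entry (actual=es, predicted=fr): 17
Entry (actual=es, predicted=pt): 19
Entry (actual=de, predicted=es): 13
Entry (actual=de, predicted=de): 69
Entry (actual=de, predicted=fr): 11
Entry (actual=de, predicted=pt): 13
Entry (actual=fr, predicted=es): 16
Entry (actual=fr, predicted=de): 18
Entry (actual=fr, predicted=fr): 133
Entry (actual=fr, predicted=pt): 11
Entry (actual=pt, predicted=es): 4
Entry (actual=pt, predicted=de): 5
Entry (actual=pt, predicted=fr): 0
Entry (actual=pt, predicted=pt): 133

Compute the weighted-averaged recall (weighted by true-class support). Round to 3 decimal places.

0.727

Per-class recall (TP/(TP+FN)):
  es: TP=32, FN=11+17+19=47 → 32/79 = 0.4051
  de: TP=69, FN=13+11+13=37 → 69/106 = 0.6509
  fr: TP=133, FN=16+18+11=45 → 133/178 = 0.7472
  pt: TP=133, FN=4+5+0=9 → 133/142 = 0.9366
Weighted-recall = Σ (supportᵢ/N)·recallᵢ with N=505: (79/505)·0.4051 + (106/505)·0.6509 + (178/505)·0.7472 + (142/505)·0.9366 = 0.727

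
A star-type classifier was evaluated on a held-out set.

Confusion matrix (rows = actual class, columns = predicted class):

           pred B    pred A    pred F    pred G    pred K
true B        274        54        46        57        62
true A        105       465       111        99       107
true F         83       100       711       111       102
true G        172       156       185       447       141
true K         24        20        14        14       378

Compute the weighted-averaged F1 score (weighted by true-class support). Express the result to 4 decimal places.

0.5601

Per-class F1 score (2·TP/(2·TP+FP+FN)):
  B: TP=274, FP=105+83+172+24=384, FN=54+46+57+62=219 → 548/1151 = 0.47611
  A: TP=465, FP=54+100+156+20=330, FN=105+111+99+107=422 → 930/1682 = 0.55291
  F: TP=711, FP=46+111+185+14=356, FN=83+100+111+102=396 → 1422/2174 = 0.65409
  G: TP=447, FP=57+99+111+14=281, FN=172+156+185+141=654 → 894/1829 = 0.48879
  K: TP=378, FP=62+107+102+141=412, FN=24+20+14+14=72 → 756/1240 = 0.60968
Weighted-F1 score = Σ (supportᵢ/N)·F1 scoreᵢ with N=4038: (493/4038)·0.47611 + (887/4038)·0.55291 + (1107/4038)·0.65409 + (1101/4038)·0.48879 + (450/4038)·0.60968 = 0.5601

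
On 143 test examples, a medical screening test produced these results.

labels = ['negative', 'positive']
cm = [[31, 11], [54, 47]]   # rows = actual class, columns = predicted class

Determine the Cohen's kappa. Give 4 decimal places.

0.1566

Observed agreement pₒ = trace/N = 78/143 = 0.54545
Expected agreement pₑ = Σ (rowᵢ·colᵢ)/N² = (42·85 + 101·58)/143² = 0.46105
κ = (pₒ − pₑ)/(1 − pₑ) = (0.54545 − 0.46105)/(1 − 0.46105) = 0.1566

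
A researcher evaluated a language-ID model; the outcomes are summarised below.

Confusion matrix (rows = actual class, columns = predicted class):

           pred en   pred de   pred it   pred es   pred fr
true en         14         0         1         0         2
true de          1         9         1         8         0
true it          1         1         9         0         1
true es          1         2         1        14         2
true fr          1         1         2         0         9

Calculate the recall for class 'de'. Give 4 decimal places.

Treat 'de' as positive and all other classes as negative.
recall = TP/(TP+FN).
de: TP=9, FN=1+1+8+0=10 → 9/19 = 0.47368

0.4737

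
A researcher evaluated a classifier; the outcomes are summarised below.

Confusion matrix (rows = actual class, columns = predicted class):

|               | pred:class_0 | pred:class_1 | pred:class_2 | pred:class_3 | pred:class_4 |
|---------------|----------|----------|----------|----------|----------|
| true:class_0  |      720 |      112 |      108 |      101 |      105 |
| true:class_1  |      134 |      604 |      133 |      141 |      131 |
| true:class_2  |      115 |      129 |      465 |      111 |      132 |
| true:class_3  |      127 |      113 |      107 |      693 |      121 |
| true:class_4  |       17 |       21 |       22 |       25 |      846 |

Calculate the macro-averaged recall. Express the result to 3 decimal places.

Per-class recall (TP/(TP+FN)):
  class_0: TP=720, FN=112+108+101+105=426 → 720/1146 = 0.6283
  class_1: TP=604, FN=134+133+141+131=539 → 604/1143 = 0.5284
  class_2: TP=465, FN=115+129+111+132=487 → 465/952 = 0.4884
  class_3: TP=693, FN=127+113+107+121=468 → 693/1161 = 0.5969
  class_4: TP=846, FN=17+21+22+25=85 → 846/931 = 0.9087
Macro-recall = mean = (0.6283 + 0.5284 + 0.4884 + 0.5969 + 0.9087) / 5 = 0.630

0.630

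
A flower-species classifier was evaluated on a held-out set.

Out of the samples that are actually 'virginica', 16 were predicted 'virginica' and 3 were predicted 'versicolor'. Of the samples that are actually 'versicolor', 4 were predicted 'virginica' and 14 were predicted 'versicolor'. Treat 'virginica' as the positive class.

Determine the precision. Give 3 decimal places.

Precision = TP/(TP+FP) = 16/(16+4) = 16/20 = 0.800

0.800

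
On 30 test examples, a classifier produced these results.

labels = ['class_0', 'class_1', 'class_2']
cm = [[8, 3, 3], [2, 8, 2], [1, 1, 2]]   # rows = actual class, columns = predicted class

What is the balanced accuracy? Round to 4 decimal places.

Balanced accuracy = mean of per-class recall.
  class_0: recall = 8/14 = 0.57143
  class_1: recall = 8/12 = 0.66667
  class_2: recall = 2/4 = 0.50000
Mean = (0.57143 + 0.66667 + 0.50000) / 3 = 0.5794

0.5794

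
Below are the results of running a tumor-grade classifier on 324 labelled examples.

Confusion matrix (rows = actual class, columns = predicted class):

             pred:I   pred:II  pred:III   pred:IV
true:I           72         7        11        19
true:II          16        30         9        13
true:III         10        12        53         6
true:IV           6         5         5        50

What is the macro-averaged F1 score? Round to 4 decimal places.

0.6210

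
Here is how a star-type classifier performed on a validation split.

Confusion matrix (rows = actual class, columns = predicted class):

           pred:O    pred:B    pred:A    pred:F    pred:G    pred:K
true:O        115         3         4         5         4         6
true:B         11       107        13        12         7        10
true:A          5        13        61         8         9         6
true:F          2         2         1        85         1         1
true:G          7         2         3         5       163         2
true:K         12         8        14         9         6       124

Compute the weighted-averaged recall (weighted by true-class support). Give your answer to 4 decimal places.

0.7742

Per-class recall (TP/(TP+FN)):
  O: TP=115, FN=3+4+5+4+6=22 → 115/137 = 0.83942
  B: TP=107, FN=11+13+12+7+10=53 → 107/160 = 0.66875
  A: TP=61, FN=5+13+8+9+6=41 → 61/102 = 0.59804
  F: TP=85, FN=2+2+1+1+1=7 → 85/92 = 0.92391
  G: TP=163, FN=7+2+3+5+2=19 → 163/182 = 0.89560
  K: TP=124, FN=12+8+14+9+6=49 → 124/173 = 0.71676
Weighted-recall = Σ (supportᵢ/N)·recallᵢ with N=846: (137/846)·0.83942 + (160/846)·0.66875 + (102/846)·0.59804 + (92/846)·0.92391 + (182/846)·0.89560 + (173/846)·0.71676 = 0.7742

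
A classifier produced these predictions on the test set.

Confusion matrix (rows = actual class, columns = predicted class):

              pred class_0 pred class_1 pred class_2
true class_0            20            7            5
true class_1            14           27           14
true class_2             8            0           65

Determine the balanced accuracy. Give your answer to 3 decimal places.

0.669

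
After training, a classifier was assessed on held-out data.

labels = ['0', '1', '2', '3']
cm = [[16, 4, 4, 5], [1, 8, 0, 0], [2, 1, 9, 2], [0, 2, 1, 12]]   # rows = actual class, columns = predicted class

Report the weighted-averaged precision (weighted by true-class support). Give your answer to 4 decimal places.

Per-class precision (TP/(TP+FP)):
  0: TP=16, FP=1+2+0=3 → 16/19 = 0.84211
  1: TP=8, FP=4+1+2=7 → 8/15 = 0.53333
  2: TP=9, FP=4+0+1=5 → 9/14 = 0.64286
  3: TP=12, FP=5+0+2=7 → 12/19 = 0.63158
Weighted-precision = Σ (supportᵢ/N)·precisionᵢ with N=67: (29/67)·0.84211 + (9/67)·0.53333 + (14/67)·0.64286 + (15/67)·0.63158 = 0.7119

0.7119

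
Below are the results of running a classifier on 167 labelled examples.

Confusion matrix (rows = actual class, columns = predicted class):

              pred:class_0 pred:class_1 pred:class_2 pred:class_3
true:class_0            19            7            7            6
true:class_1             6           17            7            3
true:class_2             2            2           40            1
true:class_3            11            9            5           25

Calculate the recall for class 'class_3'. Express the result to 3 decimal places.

One-vs-rest for 'class_3': TP = diagonal; FP = other classes predicted 'class_3'; FN = 'class_3' predicted as other.
recall = TP/(TP+FN).
class_3: TP=25, FN=11+9+5=25 → 25/50 = 0.5000

0.500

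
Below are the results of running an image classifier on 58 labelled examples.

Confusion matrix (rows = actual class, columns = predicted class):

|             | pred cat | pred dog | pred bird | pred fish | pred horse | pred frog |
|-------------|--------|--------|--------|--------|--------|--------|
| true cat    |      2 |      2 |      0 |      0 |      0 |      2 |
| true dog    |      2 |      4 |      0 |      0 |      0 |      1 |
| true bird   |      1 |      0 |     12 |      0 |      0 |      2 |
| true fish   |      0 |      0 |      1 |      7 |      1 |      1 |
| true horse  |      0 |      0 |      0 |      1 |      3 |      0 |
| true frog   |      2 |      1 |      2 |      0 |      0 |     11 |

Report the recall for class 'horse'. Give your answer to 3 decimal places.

Take TP from the diagonal, FP from the rest of the 'horse' prediction marginal, FN from the rest of the 'horse' actual marginal.
recall = TP/(TP+FN).
horse: TP=3, FN=0+0+0+1+0=1 → 3/4 = 0.7500

0.750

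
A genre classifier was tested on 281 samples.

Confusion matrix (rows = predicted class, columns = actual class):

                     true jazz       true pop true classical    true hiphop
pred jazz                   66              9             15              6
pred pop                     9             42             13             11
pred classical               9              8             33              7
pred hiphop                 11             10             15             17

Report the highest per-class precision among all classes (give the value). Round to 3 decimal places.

0.688

Per-class precision (TP/(TP+FP)):
  jazz: TP=66, FP=9+15+6=30 → 66/96 = 0.6875
  pop: TP=42, FP=9+13+11=33 → 42/75 = 0.5600
  classical: TP=33, FP=9+8+7=24 → 33/57 = 0.5789
  hiphop: TP=17, FP=11+10+15=36 → 17/53 = 0.3208
Highest is class 'jazz' with precision = 0.688.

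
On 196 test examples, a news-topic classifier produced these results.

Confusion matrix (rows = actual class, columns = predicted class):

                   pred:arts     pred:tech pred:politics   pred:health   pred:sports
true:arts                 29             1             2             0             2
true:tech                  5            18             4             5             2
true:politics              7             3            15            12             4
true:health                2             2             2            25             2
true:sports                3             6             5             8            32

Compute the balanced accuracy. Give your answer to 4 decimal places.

Balanced accuracy = mean of per-class recall.
  arts: recall = 29/34 = 0.85294
  tech: recall = 18/34 = 0.52941
  politics: recall = 15/41 = 0.36585
  health: recall = 25/33 = 0.75758
  sports: recall = 32/54 = 0.59259
Mean = (0.85294 + 0.52941 + 0.36585 + 0.75758 + 0.59259) / 5 = 0.6197

0.6197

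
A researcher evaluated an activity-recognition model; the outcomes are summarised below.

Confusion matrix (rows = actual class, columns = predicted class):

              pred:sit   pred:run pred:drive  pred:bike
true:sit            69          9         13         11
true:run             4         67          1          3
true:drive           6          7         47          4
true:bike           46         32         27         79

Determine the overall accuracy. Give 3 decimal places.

0.616

Accuracy = trace / total = (69+67+47+79=262) / 425 = 262/425 = 0.616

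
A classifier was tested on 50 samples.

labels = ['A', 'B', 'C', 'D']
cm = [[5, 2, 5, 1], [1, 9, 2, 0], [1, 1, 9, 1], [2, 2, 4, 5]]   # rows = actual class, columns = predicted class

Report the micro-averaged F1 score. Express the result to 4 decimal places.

Micro-averaging pools counts across classes: ΣTP=28, ΣFP=22, ΣFN=22.
Micro-F1 score = 2·TP/(2·TP+FP+FN) on pooled counts = 0.5600 (equals overall accuracy in single-label multiclass).

0.5600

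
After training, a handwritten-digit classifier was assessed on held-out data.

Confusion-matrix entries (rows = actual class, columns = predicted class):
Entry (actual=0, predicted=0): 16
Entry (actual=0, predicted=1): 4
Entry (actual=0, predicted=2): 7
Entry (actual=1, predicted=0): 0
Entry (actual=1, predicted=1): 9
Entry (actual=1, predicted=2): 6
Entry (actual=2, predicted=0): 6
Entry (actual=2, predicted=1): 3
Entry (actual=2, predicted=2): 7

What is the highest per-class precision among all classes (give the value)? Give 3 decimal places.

Per-class precision (TP/(TP+FP)):
  0: TP=16, FP=0+6=6 → 16/22 = 0.7273
  1: TP=9, FP=4+3=7 → 9/16 = 0.5625
  2: TP=7, FP=7+6=13 → 7/20 = 0.3500
Highest is class '0' with precision = 0.727.

0.727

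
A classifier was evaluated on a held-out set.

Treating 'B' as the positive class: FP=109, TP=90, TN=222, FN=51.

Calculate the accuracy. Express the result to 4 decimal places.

Accuracy = (TP+TN)/N = (90+222)/472 = 0.6610

0.6610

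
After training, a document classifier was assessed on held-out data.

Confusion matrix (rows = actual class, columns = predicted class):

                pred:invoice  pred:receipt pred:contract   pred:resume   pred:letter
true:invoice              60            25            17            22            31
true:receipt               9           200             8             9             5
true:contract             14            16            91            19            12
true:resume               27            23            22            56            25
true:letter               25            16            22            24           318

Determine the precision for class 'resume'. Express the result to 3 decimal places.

Treat 'resume' as positive and all other classes as negative.
precision = TP/(TP+FP).
resume: TP=56, FP=22+9+19+24=74 → 56/130 = 0.4308

0.431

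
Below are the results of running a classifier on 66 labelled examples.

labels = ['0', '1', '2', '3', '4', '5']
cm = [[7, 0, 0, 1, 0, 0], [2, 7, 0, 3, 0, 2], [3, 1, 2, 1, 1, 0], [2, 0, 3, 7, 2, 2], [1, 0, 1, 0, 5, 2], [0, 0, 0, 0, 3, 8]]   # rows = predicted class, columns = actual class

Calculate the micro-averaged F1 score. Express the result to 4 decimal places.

Micro-averaging pools counts across classes: ΣTP=36, ΣFP=30, ΣFN=30.
Micro-F1 score = 2·TP/(2·TP+FP+FN) on pooled counts = 0.5455 (equals overall accuracy in single-label multiclass).

0.5455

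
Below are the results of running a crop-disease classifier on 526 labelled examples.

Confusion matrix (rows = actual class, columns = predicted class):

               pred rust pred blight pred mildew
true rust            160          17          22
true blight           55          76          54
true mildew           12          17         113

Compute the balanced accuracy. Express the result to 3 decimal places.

0.670

Balanced accuracy = mean of per-class recall.
  rust: recall = 160/199 = 0.8040
  blight: recall = 76/185 = 0.4108
  mildew: recall = 113/142 = 0.7958
Mean = (0.8040 + 0.4108 + 0.7958) / 3 = 0.670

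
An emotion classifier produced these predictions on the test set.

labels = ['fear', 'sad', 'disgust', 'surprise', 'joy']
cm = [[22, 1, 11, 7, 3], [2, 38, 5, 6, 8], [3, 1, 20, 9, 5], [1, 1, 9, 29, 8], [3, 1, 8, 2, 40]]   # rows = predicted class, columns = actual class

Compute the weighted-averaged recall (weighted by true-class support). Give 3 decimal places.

0.613

Per-class recall (TP/(TP+FN)):
  fear: TP=22, FN=2+3+1+3=9 → 22/31 = 0.7097
  sad: TP=38, FN=1+1+1+1=4 → 38/42 = 0.9048
  disgust: TP=20, FN=11+5+9+8=33 → 20/53 = 0.3774
  surprise: TP=29, FN=7+6+9+2=24 → 29/53 = 0.5472
  joy: TP=40, FN=3+8+5+8=24 → 40/64 = 0.6250
Weighted-recall = Σ (supportᵢ/N)·recallᵢ with N=243: (31/243)·0.7097 + (42/243)·0.9048 + (53/243)·0.3774 + (53/243)·0.5472 + (64/243)·0.6250 = 0.613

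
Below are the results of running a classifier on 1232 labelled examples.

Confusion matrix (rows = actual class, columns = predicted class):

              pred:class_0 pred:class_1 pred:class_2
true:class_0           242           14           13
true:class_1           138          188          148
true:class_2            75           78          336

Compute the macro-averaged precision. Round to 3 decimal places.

Per-class precision (TP/(TP+FP)):
  class_0: TP=242, FP=138+75=213 → 242/455 = 0.5319
  class_1: TP=188, FP=14+78=92 → 188/280 = 0.6714
  class_2: TP=336, FP=13+148=161 → 336/497 = 0.6761
Macro-precision = mean = (0.5319 + 0.6714 + 0.6761) / 3 = 0.626

0.626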